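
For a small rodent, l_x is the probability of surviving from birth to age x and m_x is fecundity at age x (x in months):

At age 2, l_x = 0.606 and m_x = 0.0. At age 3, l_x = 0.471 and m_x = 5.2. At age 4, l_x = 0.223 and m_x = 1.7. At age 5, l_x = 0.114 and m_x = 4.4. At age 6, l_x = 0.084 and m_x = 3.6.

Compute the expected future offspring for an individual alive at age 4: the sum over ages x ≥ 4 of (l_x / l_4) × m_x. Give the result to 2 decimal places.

5.31

l_4 = 0.223. Conditional survival from age 4 to x is l_x / l_4.
  x=4: (0.223/0.223) × 1.7 = 1.7000
  x=5: (0.114/0.223) × 4.4 = 2.2493
  x=6: (0.084/0.223) × 3.6 = 1.3561
Sum = 1.7000 + 2.2493 + 1.3561 = 5.3054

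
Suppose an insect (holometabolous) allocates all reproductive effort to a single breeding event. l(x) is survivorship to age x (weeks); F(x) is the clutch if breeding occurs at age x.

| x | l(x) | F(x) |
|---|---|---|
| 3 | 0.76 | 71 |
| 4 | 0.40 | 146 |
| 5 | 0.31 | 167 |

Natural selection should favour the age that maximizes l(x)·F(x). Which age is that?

Expected offspring if breeding at age x = l(x) × F(x):
  age 3: 0.76 × 71 = 53.960
  age 4: 0.40 × 146 = 58.400
  age 5: 0.31 × 167 = 51.770
Maximum at age 4 (58.400).

4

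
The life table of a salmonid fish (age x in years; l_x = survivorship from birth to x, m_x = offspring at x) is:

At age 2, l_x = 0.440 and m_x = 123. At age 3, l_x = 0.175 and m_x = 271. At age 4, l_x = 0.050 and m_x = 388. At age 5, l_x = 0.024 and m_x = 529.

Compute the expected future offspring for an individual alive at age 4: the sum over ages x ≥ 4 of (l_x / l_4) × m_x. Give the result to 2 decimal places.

l_4 = 0.050. Conditional survival from age 4 to x is l_x / l_4.
  x=4: (0.050/0.050) × 388 = 388.0000
  x=5: (0.024/0.050) × 529 = 253.9200
Sum = 388.0000 + 253.9200 = 641.9200

641.92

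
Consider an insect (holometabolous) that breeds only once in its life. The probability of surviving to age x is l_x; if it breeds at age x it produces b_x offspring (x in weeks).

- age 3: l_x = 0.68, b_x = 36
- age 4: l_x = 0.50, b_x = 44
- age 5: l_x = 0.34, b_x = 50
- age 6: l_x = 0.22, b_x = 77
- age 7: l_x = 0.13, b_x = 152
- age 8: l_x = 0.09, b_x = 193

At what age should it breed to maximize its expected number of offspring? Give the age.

Expected offspring if breeding at age x = l_x × b_x:
  age 3: 0.68 × 36 = 24.480
  age 4: 0.50 × 44 = 22.000
  age 5: 0.34 × 50 = 17.000
  age 6: 0.22 × 77 = 16.940
  age 7: 0.13 × 152 = 19.760
  age 8: 0.09 × 193 = 17.370
Maximum at age 3 (24.480).

3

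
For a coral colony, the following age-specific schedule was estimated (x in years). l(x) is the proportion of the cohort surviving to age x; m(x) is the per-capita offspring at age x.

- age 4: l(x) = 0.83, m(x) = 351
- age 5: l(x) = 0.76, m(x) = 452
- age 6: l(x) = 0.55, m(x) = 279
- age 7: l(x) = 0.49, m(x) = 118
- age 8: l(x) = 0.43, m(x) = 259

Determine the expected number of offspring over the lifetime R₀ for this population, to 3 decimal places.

957.490

R₀ = Σ l(x) m(x):
  age 4: 0.83 × 351 = 291.3300
  age 5: 0.76 × 452 = 343.5200
  age 6: 0.55 × 279 = 153.4500
  age 7: 0.49 × 118 = 57.8200
  age 8: 0.43 × 259 = 111.3700
R₀ = 291.3300 + 343.5200 + 153.4500 + 57.8200 + 111.3700 = 957.4900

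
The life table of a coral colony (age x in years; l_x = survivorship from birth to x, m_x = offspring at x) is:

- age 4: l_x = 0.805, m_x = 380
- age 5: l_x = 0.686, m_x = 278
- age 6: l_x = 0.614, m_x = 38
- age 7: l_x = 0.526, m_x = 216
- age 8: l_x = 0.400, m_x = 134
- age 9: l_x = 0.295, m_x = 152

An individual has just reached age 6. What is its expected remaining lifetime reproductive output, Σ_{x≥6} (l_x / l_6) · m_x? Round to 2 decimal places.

383.37

l_6 = 0.614. Conditional survival from age 6 to x is l_x / l_6.
  x=6: (0.614/0.614) × 38 = 38.0000
  x=7: (0.526/0.614) × 216 = 185.0423
  x=8: (0.400/0.614) × 134 = 87.2964
  x=9: (0.295/0.614) × 152 = 73.0293
Sum = 38.0000 + 185.0423 + 87.2964 + 73.0293 = 383.3681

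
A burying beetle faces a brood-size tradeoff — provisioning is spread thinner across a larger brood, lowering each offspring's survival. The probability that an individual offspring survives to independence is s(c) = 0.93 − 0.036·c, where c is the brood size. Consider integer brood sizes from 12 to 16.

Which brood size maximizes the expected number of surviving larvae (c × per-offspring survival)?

13

Expected surviving larvae = c × s(c):
  c=12: 12 × 0.498 = 5.976
  c=13: 13 × 0.462 = 6.006
  c=14: 14 × 0.426 = 5.964
  c=15: 15 × 0.390 = 5.850
  c=16: 16 × 0.354 = 5.664
Maximum at c = 13 (6.006 surviving larvae).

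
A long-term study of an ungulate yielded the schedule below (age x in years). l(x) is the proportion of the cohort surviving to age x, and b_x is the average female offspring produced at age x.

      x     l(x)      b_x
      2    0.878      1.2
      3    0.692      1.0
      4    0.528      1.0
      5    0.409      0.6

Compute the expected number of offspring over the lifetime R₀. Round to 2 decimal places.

2.52

R₀ = Σ l(x) b_x:
  age 2: 0.878 × 1.2 = 1.0536
  age 3: 0.692 × 1.0 = 0.6920
  age 4: 0.528 × 1.0 = 0.5280
  age 5: 0.409 × 0.6 = 0.2454
R₀ = 1.0536 + 0.6920 + 0.5280 + 0.2454 = 2.5190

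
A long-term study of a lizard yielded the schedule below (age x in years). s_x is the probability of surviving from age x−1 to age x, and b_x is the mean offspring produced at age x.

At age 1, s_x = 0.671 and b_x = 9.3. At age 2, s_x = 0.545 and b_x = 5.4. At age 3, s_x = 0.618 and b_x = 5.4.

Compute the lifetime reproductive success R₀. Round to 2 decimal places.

Survivorship from birth: l_x = s_1·s_2·…·s_x.
  l_1 = 0.67100
  l_2 = 0.36570
  l_3 = 0.22600
R₀ = Σ l_x b_x:
  age 1: 0.67100 × 9.3 = 6.2403
  age 2: 0.36570 × 5.4 = 1.9748
  age 3: 0.22600 × 5.4 = 1.2204
R₀ = 6.2403 + 1.9748 + 1.2204 = 9.4355

9.44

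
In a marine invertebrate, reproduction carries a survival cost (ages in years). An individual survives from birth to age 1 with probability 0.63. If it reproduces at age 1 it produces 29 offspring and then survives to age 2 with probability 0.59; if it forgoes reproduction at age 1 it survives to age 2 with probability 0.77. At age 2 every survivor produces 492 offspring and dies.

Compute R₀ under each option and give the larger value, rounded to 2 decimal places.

238.67

breed at age 1: R₀ = 0.63 × (29 + 0.59 × 492) = 0.63 × 319.2800 = 201.1464
delay to age 2: R₀ = 0.63 × (0.77 × 492) = 0.63 × 378.8400 = 238.6692
Higher: delay to age 2 (238.6692).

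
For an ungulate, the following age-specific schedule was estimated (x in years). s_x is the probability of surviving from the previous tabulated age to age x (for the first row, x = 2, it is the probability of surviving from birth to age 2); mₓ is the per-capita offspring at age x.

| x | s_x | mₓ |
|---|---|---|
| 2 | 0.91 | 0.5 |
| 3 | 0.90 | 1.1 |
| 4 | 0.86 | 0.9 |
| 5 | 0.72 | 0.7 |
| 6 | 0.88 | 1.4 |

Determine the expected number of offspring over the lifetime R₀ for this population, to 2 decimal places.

2.97

Survivorship from birth: l_x = s_2·s_3·…·s_x.
  l_2 = 0.91000
  l_3 = 0.81900
  l_4 = 0.70434
  l_5 = 0.50712
  l_6 = 0.44627
R₀ = Σ l_x mₓ:
  age 2: 0.91000 × 0.5 = 0.4550
  age 3: 0.81900 × 1.1 = 0.9009
  age 4: 0.70434 × 0.9 = 0.6339
  age 5: 0.50712 × 0.7 = 0.3550
  age 6: 0.44627 × 1.4 = 0.6248
R₀ = 0.4550 + 0.9009 + 0.6339 + 0.3550 + 0.6248 = 2.9696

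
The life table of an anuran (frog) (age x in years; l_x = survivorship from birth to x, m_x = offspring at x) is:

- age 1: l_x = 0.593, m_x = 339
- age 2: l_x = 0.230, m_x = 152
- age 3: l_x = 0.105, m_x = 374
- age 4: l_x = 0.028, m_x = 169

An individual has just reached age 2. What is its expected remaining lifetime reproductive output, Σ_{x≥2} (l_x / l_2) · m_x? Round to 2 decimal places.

343.31

l_2 = 0.230. Conditional survival from age 2 to x is l_x / l_2.
  x=2: (0.230/0.230) × 152 = 152.0000
  x=3: (0.105/0.230) × 374 = 170.7391
  x=4: (0.028/0.230) × 169 = 20.5739
Sum = 152.0000 + 170.7391 + 20.5739 = 343.3130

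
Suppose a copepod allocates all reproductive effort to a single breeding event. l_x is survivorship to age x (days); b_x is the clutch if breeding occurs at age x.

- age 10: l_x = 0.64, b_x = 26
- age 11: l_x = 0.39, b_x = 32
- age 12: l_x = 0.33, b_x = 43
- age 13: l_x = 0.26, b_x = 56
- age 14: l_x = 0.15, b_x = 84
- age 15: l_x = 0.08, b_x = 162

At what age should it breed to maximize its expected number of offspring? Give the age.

Expected offspring if breeding at age x = l_x × b_x:
  age 10: 0.64 × 26 = 16.640
  age 11: 0.39 × 32 = 12.480
  age 12: 0.33 × 43 = 14.190
  age 13: 0.26 × 56 = 14.560
  age 14: 0.15 × 84 = 12.600
  age 15: 0.08 × 162 = 12.960
Maximum at age 10 (16.640).

10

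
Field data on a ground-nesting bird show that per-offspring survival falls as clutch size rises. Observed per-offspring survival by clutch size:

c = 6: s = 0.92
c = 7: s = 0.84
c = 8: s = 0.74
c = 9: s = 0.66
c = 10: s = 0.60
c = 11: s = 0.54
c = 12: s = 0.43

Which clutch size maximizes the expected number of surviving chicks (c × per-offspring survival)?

Expected surviving chicks = c × s(c):
  c=6: 6 × 0.92 = 5.520
  c=7: 7 × 0.84 = 5.880
  c=8: 8 × 0.74 = 5.920
  c=9: 9 × 0.66 = 5.940
  c=10: 10 × 0.60 = 6.000
  c=11: 11 × 0.54 = 5.940
  c=12: 12 × 0.43 = 5.160
Maximum at c = 10 (6.000 surviving chicks).

10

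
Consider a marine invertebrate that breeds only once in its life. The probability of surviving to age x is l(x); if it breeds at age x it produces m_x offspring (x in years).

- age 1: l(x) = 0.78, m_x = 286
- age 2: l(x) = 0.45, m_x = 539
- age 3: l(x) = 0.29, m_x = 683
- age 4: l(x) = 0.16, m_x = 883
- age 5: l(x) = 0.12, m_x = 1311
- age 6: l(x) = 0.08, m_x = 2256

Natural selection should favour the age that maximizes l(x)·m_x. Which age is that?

Expected offspring if breeding at age x = l(x) × m_x:
  age 1: 0.78 × 286 = 223.080
  age 2: 0.45 × 539 = 242.550
  age 3: 0.29 × 683 = 198.070
  age 4: 0.16 × 883 = 141.280
  age 5: 0.12 × 1311 = 157.320
  age 6: 0.08 × 2256 = 180.480
Maximum at age 2 (242.550).

2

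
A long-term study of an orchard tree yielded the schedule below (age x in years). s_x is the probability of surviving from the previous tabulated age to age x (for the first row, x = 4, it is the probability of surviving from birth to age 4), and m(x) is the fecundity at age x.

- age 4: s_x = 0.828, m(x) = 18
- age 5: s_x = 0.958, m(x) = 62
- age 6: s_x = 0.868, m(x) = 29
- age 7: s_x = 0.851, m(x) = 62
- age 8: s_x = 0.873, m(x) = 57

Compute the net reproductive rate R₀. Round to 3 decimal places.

Survivorship from birth: l_x = s_4·s_5·…·s_x.
  l_4 = 0.82800
  l_5 = 0.79322
  l_6 = 0.68852
  l_7 = 0.58593
  l_8 = 0.51152
R₀ = Σ l_x m(x):
  age 4: 0.82800 × 18 = 14.9040
  age 5: 0.79322 × 62 = 49.1796
  age 6: 0.68852 × 29 = 19.9671
  age 7: 0.58593 × 62 = 36.3277
  age 8: 0.51152 × 57 = 29.1566
R₀ = 14.9040 + 49.1796 + 19.9671 + 36.3277 + 29.1566 = 149.5350

149.535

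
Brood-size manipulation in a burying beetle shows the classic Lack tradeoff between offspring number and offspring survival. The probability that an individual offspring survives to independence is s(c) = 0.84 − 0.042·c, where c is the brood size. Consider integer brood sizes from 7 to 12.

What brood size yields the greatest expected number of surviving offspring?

10

Expected surviving offspring = c × s(c):
  c=7: 7 × 0.546 = 3.822
  c=8: 8 × 0.504 = 4.032
  c=9: 9 × 0.462 = 4.158
  c=10: 10 × 0.420 = 4.200
  c=11: 11 × 0.378 = 4.158
  c=12: 12 × 0.336 = 4.032
Maximum at c = 10 (4.200 surviving offspring).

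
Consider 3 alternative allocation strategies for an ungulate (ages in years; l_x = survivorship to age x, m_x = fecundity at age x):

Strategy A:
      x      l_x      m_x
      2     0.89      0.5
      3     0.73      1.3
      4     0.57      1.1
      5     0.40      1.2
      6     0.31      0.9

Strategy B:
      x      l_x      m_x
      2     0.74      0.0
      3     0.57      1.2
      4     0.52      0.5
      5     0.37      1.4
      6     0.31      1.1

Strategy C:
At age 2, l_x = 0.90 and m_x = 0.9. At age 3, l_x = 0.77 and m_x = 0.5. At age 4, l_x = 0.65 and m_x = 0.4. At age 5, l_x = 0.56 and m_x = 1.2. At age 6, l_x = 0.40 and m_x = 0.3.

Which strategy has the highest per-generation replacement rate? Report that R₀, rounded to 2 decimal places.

2.78

Strategy A: R₀ = 0.89×0.5 + 0.73×1.3 + 0.57×1.1 + 0.40×1.2 + 0.31×0.9 = 2.7800
Strategy B: R₀ = 0.74×0.0 + 0.57×1.2 + 0.52×0.5 + 0.37×1.4 + 0.31×1.1 = 1.8030
Strategy C: R₀ = 0.90×0.9 + 0.77×0.5 + 0.65×0.4 + 0.56×1.2 + 0.40×0.3 = 2.2470
Highest R₀: strategy A with 2.7800.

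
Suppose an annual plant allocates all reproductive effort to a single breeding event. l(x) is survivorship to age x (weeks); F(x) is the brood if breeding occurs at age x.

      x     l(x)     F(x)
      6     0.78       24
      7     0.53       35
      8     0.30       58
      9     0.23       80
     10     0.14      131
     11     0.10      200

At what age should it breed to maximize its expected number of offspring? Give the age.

11

Expected offspring if breeding at age x = l(x) × F(x):
  age 6: 0.78 × 24 = 18.720
  age 7: 0.53 × 35 = 18.550
  age 8: 0.30 × 58 = 17.400
  age 9: 0.23 × 80 = 18.400
  age 10: 0.14 × 131 = 18.340
  age 11: 0.10 × 200 = 20.000
Maximum at age 11 (20.000).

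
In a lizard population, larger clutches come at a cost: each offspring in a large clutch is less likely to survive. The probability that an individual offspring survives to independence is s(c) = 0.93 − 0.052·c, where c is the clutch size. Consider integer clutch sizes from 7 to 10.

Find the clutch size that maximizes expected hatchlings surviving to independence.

9

Expected hatchlings surviving to independence = c × s(c):
  c=7: 7 × 0.566 = 3.962
  c=8: 8 × 0.514 = 4.112
  c=9: 9 × 0.462 = 4.158
  c=10: 10 × 0.410 = 4.100
Maximum at c = 9 (4.158 hatchlings surviving to independence).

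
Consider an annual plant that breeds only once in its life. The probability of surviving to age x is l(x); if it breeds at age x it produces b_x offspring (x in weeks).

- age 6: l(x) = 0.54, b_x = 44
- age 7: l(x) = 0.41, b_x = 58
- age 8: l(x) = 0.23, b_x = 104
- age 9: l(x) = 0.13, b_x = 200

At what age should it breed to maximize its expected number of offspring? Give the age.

9

Expected offspring if breeding at age x = l(x) × b_x:
  age 6: 0.54 × 44 = 23.760
  age 7: 0.41 × 58 = 23.780
  age 8: 0.23 × 104 = 23.920
  age 9: 0.13 × 200 = 26.000
Maximum at age 9 (26.000).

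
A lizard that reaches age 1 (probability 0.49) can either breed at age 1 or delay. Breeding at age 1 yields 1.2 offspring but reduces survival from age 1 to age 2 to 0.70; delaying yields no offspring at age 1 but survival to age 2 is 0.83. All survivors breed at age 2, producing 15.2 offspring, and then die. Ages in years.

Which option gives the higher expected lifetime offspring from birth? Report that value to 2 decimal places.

6.18

breed at age 1: R₀ = 0.49 × (1.2 + 0.70 × 15.2) = 0.49 × 11.8400 = 5.8016
delay to age 2: R₀ = 0.49 × (0.83 × 15.2) = 0.49 × 12.6160 = 6.1818
Higher: delay to age 2 (6.1818).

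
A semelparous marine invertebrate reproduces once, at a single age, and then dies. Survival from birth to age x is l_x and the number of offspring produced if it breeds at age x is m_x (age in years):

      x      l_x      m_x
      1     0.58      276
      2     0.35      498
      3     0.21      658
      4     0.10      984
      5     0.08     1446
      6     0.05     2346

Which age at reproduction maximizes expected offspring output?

Expected offspring if breeding at age x = l_x × m_x:
  age 1: 0.58 × 276 = 160.080
  age 2: 0.35 × 498 = 174.300
  age 3: 0.21 × 658 = 138.180
  age 4: 0.10 × 984 = 98.400
  age 5: 0.08 × 1446 = 115.680
  age 6: 0.05 × 2346 = 117.300
Maximum at age 2 (174.300).

2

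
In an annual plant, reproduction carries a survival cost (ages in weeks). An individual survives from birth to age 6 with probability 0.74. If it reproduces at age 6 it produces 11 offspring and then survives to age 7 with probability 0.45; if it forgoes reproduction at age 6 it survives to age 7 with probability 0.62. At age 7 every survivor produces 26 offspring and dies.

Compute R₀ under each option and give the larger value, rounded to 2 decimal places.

breed at age 6: R₀ = 0.74 × (11 + 0.45 × 26) = 0.74 × 22.7000 = 16.7980
delay to age 7: R₀ = 0.74 × (0.62 × 26) = 0.74 × 16.1200 = 11.9288
Higher: breed at age 6 (16.7980).

16.80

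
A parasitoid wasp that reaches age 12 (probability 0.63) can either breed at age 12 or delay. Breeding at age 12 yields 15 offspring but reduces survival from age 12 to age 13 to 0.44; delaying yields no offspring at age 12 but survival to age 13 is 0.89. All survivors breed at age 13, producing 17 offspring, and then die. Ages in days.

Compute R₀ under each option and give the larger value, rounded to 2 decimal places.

14.16

breed at age 12: R₀ = 0.63 × (15 + 0.44 × 17) = 0.63 × 22.4800 = 14.1624
delay to age 13: R₀ = 0.63 × (0.89 × 17) = 0.63 × 15.1300 = 9.5319
Higher: breed at age 12 (14.1624).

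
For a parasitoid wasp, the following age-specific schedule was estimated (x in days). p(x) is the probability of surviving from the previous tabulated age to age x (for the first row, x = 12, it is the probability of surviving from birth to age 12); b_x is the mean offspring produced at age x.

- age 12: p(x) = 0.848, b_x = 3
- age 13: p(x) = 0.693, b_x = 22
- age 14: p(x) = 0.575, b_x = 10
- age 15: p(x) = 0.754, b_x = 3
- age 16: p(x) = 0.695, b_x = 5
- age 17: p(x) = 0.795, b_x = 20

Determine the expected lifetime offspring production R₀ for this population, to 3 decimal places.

23.317

Survivorship from birth: l_x = p_12·p_13·…·p_x.
  l_12 = 0.84800
  l_13 = 0.58766
  l_14 = 0.33791
  l_15 = 0.25478
  l_16 = 0.17707
  l_17 = 0.14077
R₀ = Σ l_x b_x:
  age 12: 0.84800 × 3 = 2.5440
  age 13: 0.58766 × 22 = 12.9285
  age 14: 0.33791 × 10 = 3.3791
  age 15: 0.25478 × 3 = 0.7643
  age 16: 0.17707 × 5 = 0.8854
  age 17: 0.14077 × 20 = 2.8154
R₀ = 2.5440 + 12.9285 + 3.3791 + 0.7643 + 0.8854 + 2.8154 = 23.3167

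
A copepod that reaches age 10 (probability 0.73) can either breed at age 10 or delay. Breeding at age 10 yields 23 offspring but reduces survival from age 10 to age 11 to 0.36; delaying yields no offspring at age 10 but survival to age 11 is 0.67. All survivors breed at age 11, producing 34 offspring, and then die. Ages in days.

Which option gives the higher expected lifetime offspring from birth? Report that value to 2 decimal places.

25.73

breed at age 10: R₀ = 0.73 × (23 + 0.36 × 34) = 0.73 × 35.2400 = 25.7252
delay to age 11: R₀ = 0.73 × (0.67 × 34) = 0.73 × 22.7800 = 16.6294
Higher: breed at age 10 (25.7252).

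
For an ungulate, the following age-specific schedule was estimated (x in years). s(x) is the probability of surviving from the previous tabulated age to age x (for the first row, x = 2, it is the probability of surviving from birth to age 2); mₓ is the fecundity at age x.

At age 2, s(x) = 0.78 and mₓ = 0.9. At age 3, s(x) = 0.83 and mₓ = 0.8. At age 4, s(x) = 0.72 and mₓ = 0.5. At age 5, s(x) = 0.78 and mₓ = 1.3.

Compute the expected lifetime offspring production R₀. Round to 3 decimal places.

1.926

Survivorship from birth: l_x = s_2·s_3·…·s_x.
  l_2 = 0.78000
  l_3 = 0.64740
  l_4 = 0.46613
  l_5 = 0.36358
R₀ = Σ l_x mₓ:
  age 2: 0.78000 × 0.9 = 0.7020
  age 3: 0.64740 × 0.8 = 0.5179
  age 4: 0.46613 × 0.5 = 0.2331
  age 5: 0.36358 × 1.3 = 0.4727
R₀ = 0.7020 + 0.5179 + 0.2331 + 0.4727 = 1.9256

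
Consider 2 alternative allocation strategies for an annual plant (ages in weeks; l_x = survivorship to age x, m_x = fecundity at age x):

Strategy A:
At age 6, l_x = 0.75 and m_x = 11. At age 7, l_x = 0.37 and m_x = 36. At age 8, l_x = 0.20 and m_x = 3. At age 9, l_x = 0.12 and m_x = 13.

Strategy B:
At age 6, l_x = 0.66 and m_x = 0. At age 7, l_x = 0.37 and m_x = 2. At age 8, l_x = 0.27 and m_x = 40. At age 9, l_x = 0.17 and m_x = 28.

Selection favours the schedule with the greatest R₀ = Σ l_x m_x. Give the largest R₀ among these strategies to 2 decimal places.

23.73

Strategy A: R₀ = 0.75×11 + 0.37×36 + 0.20×3 + 0.12×13 = 23.7300
Strategy B: R₀ = 0.66×0 + 0.37×2 + 0.27×40 + 0.17×28 = 16.3000
Highest R₀: strategy A with 23.7300.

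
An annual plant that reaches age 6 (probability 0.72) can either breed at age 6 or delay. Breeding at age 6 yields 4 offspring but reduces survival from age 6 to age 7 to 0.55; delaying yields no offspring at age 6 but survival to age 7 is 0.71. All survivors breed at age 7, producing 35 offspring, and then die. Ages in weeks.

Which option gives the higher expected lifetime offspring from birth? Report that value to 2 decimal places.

breed at age 6: R₀ = 0.72 × (4 + 0.55 × 35) = 0.72 × 23.2500 = 16.7400
delay to age 7: R₀ = 0.72 × (0.71 × 35) = 0.72 × 24.8500 = 17.8920
Higher: delay to age 7 (17.8920).

17.89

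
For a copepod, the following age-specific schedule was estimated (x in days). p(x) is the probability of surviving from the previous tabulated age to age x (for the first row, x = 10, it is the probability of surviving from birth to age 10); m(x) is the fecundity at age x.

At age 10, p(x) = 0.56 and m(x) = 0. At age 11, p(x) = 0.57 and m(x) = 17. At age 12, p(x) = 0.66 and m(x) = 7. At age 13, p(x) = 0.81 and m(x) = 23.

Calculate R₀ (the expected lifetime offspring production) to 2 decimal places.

10.83

Survivorship from birth: l_x = p_10·p_11·…·p_x.
  l_10 = 0.56000
  l_11 = 0.31920
  l_12 = 0.21067
  l_13 = 0.17064
R₀ = Σ l_x m(x):
  age 10: 0.56000 × 0 = 0.0000
  age 11: 0.31920 × 17 = 5.4264
  age 12: 0.21067 × 7 = 1.4747
  age 13: 0.17064 × 23 = 3.9247
R₀ = 0.0000 + 5.4264 + 1.4747 + 3.9247 = 10.8258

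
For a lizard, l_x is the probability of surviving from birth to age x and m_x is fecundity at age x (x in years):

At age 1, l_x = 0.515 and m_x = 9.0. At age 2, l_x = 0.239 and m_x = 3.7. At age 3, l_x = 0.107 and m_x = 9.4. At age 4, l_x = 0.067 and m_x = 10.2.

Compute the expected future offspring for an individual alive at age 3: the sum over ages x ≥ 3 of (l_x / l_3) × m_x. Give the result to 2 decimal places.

l_3 = 0.107. Conditional survival from age 3 to x is l_x / l_3.
  x=3: (0.107/0.107) × 9.4 = 9.4000
  x=4: (0.067/0.107) × 10.2 = 6.3869
Sum = 9.4000 + 6.3869 = 15.7869

15.79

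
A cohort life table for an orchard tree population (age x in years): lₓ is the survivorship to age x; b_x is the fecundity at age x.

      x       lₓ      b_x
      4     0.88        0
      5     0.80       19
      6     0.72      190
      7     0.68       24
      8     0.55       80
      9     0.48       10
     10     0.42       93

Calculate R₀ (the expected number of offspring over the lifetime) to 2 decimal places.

256.18

R₀ = Σ lₓ b_x:
  age 4: 0.88 × 0 = 0.0000
  age 5: 0.80 × 19 = 15.2000
  age 6: 0.72 × 190 = 136.8000
  age 7: 0.68 × 24 = 16.3200
  age 8: 0.55 × 80 = 44.0000
  age 9: 0.48 × 10 = 4.8000
  age 10: 0.42 × 93 = 39.0600
R₀ = 0.0000 + 15.2000 + 136.8000 + 16.3200 + 44.0000 + 4.8000 + 39.0600 = 256.1800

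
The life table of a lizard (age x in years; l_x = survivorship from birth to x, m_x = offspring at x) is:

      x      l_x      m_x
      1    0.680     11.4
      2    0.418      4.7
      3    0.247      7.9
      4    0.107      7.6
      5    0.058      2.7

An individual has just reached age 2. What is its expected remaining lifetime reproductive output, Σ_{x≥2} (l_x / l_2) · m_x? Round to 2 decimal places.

l_2 = 0.418. Conditional survival from age 2 to x is l_x / l_2.
  x=2: (0.418/0.418) × 4.7 = 4.7000
  x=3: (0.247/0.418) × 7.9 = 4.6682
  x=4: (0.107/0.418) × 7.6 = 1.9455
  x=5: (0.058/0.418) × 2.7 = 0.3746
Sum = 4.7000 + 4.6682 + 1.9455 + 0.3746 = 11.6883

11.69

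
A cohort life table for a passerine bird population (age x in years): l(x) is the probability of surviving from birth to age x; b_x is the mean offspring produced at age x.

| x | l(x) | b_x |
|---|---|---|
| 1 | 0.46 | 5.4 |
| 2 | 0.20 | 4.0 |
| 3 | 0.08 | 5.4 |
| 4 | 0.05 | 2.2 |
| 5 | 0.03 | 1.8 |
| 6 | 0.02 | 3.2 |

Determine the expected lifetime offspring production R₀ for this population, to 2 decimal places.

3.94

R₀ = Σ l(x) b_x:
  age 1: 0.46 × 5.4 = 2.4840
  age 2: 0.20 × 4.0 = 0.8000
  age 3: 0.08 × 5.4 = 0.4320
  age 4: 0.05 × 2.2 = 0.1100
  age 5: 0.03 × 1.8 = 0.0540
  age 6: 0.02 × 3.2 = 0.0640
R₀ = 2.4840 + 0.8000 + 0.4320 + 0.1100 + 0.0540 + 0.0640 = 3.9440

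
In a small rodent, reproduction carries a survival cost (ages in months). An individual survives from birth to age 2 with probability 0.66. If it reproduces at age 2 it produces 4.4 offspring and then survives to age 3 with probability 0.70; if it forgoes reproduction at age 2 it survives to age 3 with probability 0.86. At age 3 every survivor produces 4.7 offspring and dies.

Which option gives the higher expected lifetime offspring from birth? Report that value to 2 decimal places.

5.08

breed at age 2: R₀ = 0.66 × (4.4 + 0.70 × 4.7) = 0.66 × 7.6900 = 5.0754
delay to age 3: R₀ = 0.66 × (0.86 × 4.7) = 0.66 × 4.0420 = 2.6677
Higher: breed at age 2 (5.0754).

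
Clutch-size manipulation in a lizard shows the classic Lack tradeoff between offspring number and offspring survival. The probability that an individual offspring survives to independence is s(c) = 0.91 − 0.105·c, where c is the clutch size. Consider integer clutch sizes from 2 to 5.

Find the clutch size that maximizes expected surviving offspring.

4

Expected surviving offspring = c × s(c):
  c=2: 2 × 0.700 = 1.400
  c=3: 3 × 0.595 = 1.785
  c=4: 4 × 0.490 = 1.960
  c=5: 5 × 0.385 = 1.925
Maximum at c = 4 (1.960 surviving offspring).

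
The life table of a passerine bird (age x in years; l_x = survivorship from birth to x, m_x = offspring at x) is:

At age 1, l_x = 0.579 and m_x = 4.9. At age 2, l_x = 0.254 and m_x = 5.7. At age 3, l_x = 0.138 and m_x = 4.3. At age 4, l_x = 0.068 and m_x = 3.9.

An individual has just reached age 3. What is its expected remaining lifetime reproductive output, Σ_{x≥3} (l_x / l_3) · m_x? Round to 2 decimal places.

l_3 = 0.138. Conditional survival from age 3 to x is l_x / l_3.
  x=3: (0.138/0.138) × 4.3 = 4.3000
  x=4: (0.068/0.138) × 3.9 = 1.9217
Sum = 4.3000 + 1.9217 = 6.2217

6.22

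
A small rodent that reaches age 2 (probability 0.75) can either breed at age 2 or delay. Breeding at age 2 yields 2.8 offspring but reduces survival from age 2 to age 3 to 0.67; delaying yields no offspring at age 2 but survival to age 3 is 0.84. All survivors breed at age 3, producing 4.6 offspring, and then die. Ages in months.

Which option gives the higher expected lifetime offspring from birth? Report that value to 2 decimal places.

4.41

breed at age 2: R₀ = 0.75 × (2.8 + 0.67 × 4.6) = 0.75 × 5.8820 = 4.4115
delay to age 3: R₀ = 0.75 × (0.84 × 4.6) = 0.75 × 3.8640 = 2.8980
Higher: breed at age 2 (4.4115).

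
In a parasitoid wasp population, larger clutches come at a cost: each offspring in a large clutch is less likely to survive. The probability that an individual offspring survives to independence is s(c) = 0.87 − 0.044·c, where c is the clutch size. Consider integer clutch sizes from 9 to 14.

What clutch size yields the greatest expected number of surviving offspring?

10

Expected surviving offspring = c × s(c):
  c=9: 9 × 0.474 = 4.266
  c=10: 10 × 0.430 = 4.300
  c=11: 11 × 0.386 = 4.246
  c=12: 12 × 0.342 = 4.104
  c=13: 13 × 0.298 = 3.874
  c=14: 14 × 0.254 = 3.556
Maximum at c = 10 (4.300 surviving offspring).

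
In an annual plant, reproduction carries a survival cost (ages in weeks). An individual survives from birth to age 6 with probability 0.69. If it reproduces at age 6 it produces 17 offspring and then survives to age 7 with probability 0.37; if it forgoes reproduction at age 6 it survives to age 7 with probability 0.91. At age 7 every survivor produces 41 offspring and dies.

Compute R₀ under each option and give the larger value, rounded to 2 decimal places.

breed at age 6: R₀ = 0.69 × (17 + 0.37 × 41) = 0.69 × 32.1700 = 22.1973
delay to age 7: R₀ = 0.69 × (0.91 × 41) = 0.69 × 37.3100 = 25.7439
Higher: delay to age 7 (25.7439).

25.74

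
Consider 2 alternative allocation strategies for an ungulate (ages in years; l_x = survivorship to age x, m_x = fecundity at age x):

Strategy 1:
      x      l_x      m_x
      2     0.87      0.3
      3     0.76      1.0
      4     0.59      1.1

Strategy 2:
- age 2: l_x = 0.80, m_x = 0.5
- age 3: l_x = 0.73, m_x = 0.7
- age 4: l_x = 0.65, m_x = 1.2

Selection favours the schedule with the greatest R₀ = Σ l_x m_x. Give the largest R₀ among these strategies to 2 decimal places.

1.69

Strategy 1: R₀ = 0.87×0.3 + 0.76×1.0 + 0.59×1.1 = 1.6700
Strategy 2: R₀ = 0.80×0.5 + 0.73×0.7 + 0.65×1.2 = 1.6910
Highest R₀: strategy 2 with 1.6910.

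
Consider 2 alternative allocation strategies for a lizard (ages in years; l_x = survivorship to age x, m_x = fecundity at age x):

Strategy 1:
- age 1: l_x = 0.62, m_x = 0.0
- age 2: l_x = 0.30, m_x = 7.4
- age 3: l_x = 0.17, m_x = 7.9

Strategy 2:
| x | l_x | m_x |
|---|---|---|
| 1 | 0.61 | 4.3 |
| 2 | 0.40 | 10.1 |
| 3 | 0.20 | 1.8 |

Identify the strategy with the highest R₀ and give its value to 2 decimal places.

7.02

Strategy 1: R₀ = 0.62×0.0 + 0.30×7.4 + 0.17×7.9 = 3.5630
Strategy 2: R₀ = 0.61×4.3 + 0.40×10.1 + 0.20×1.8 = 7.0230
Highest R₀: strategy 2 with 7.0230.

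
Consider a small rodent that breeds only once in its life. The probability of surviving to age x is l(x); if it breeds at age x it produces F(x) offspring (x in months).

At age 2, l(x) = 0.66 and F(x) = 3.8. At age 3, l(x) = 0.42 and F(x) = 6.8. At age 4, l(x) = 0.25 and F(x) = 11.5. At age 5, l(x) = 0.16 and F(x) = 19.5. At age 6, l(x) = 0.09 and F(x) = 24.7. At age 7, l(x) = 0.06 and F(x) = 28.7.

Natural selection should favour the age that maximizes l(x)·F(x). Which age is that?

5

Expected offspring if breeding at age x = l(x) × F(x):
  age 2: 0.66 × 3.8 = 2.508
  age 3: 0.42 × 6.8 = 2.856
  age 4: 0.25 × 11.5 = 2.875
  age 5: 0.16 × 19.5 = 3.120
  age 6: 0.09 × 24.7 = 2.223
  age 7: 0.06 × 28.7 = 1.722
Maximum at age 5 (3.120).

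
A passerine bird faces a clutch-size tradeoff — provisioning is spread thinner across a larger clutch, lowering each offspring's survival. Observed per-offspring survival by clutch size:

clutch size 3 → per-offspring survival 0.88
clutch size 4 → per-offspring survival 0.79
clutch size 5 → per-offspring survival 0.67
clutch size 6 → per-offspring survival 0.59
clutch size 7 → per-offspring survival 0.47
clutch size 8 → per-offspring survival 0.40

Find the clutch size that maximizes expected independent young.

Expected independent young = c × s(c):
  c=3: 3 × 0.88 = 2.640
  c=4: 4 × 0.79 = 3.160
  c=5: 5 × 0.67 = 3.350
  c=6: 6 × 0.59 = 3.540
  c=7: 7 × 0.47 = 3.290
  c=8: 8 × 0.40 = 3.200
Maximum at c = 6 (3.540 independent young).

6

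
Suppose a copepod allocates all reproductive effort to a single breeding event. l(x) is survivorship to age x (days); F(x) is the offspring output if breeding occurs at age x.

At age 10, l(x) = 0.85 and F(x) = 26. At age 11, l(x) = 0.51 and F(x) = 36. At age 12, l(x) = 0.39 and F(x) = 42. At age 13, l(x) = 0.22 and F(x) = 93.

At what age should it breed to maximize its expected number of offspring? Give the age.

10

Expected offspring if breeding at age x = l(x) × F(x):
  age 10: 0.85 × 26 = 22.100
  age 11: 0.51 × 36 = 18.360
  age 12: 0.39 × 42 = 16.380
  age 13: 0.22 × 93 = 20.460
Maximum at age 10 (22.100).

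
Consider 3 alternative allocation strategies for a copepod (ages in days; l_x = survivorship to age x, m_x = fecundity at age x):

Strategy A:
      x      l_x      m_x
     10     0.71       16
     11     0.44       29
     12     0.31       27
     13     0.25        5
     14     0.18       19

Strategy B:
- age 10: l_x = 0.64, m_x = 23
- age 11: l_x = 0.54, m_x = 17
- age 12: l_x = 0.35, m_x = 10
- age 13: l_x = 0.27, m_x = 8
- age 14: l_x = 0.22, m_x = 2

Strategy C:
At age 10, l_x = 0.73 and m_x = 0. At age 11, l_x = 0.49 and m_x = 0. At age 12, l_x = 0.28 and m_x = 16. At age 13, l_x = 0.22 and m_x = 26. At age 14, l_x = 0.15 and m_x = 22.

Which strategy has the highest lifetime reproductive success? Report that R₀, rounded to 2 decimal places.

37.16

Strategy A: R₀ = 0.71×16 + 0.44×29 + 0.31×27 + 0.25×5 + 0.18×19 = 37.1600
Strategy B: R₀ = 0.64×23 + 0.54×17 + 0.35×10 + 0.27×8 + 0.22×2 = 30.0000
Strategy C: R₀ = 0.73×0 + 0.49×0 + 0.28×16 + 0.22×26 + 0.15×22 = 13.5000
Highest R₀: strategy A with 37.1600.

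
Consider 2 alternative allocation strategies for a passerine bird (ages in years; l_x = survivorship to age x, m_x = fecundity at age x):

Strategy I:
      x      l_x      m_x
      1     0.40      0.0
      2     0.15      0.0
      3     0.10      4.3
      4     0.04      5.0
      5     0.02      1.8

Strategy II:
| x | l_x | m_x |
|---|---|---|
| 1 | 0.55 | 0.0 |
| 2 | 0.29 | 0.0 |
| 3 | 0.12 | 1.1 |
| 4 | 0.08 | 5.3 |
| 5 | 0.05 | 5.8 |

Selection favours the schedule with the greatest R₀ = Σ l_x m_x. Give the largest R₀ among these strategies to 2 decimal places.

Strategy I: R₀ = 0.40×0.0 + 0.15×0.0 + 0.10×4.3 + 0.04×5.0 + 0.02×1.8 = 0.6660
Strategy II: R₀ = 0.55×0.0 + 0.29×0.0 + 0.12×1.1 + 0.08×5.3 + 0.05×5.8 = 0.8460
Highest R₀: strategy II with 0.8460.

0.85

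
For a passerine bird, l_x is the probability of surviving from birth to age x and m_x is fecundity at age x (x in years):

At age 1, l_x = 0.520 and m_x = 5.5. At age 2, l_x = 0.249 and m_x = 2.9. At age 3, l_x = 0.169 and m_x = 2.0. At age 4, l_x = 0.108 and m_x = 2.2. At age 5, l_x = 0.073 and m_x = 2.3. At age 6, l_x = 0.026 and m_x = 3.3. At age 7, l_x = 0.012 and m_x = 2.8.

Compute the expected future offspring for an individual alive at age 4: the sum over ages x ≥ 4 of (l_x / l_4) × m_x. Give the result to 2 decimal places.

l_4 = 0.108. Conditional survival from age 4 to x is l_x / l_4.
  x=4: (0.108/0.108) × 2.2 = 2.2000
  x=5: (0.073/0.108) × 2.3 = 1.5546
  x=6: (0.026/0.108) × 3.3 = 0.7944
  x=7: (0.012/0.108) × 2.8 = 0.3111
Sum = 2.2000 + 1.5546 + 0.7944 + 0.3111 = 4.8602

4.86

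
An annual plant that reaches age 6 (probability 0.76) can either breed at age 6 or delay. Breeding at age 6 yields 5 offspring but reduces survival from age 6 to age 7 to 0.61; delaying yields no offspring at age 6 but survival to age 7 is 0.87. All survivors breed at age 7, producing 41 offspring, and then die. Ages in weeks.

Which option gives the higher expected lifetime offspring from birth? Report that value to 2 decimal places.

27.11

breed at age 6: R₀ = 0.76 × (5 + 0.61 × 41) = 0.76 × 30.0100 = 22.8076
delay to age 7: R₀ = 0.76 × (0.87 × 41) = 0.76 × 35.6700 = 27.1092
Higher: delay to age 7 (27.1092).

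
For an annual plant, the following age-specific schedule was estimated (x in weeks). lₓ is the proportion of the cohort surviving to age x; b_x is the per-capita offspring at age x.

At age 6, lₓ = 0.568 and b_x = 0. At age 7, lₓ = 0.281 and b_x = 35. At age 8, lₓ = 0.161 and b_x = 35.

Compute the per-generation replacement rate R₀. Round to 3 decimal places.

15.470

R₀ = Σ lₓ b_x:
  age 6: 0.568 × 0 = 0.0000
  age 7: 0.281 × 35 = 9.8350
  age 8: 0.161 × 35 = 5.6350
R₀ = 0.0000 + 9.8350 + 5.6350 = 15.4700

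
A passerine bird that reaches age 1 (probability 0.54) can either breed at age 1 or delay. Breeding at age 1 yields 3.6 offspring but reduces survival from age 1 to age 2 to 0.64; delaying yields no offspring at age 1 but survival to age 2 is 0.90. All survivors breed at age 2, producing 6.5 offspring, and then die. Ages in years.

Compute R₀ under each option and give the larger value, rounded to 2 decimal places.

4.19

breed at age 1: R₀ = 0.54 × (3.6 + 0.64 × 6.5) = 0.54 × 7.7600 = 4.1904
delay to age 2: R₀ = 0.54 × (0.90 × 6.5) = 0.54 × 5.8500 = 3.1590
Higher: breed at age 1 (4.1904).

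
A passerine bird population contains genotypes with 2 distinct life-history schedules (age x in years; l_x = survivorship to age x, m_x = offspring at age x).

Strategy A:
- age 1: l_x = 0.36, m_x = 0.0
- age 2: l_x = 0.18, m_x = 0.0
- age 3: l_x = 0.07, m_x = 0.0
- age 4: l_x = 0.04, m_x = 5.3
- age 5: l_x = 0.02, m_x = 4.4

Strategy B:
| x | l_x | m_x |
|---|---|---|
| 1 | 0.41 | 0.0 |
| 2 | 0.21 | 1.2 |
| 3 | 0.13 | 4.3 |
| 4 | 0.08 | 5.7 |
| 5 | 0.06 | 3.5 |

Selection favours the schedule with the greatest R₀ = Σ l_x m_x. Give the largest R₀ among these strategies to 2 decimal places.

1.48

Strategy A: R₀ = 0.36×0.0 + 0.18×0.0 + 0.07×0.0 + 0.04×5.3 + 0.02×4.4 = 0.3000
Strategy B: R₀ = 0.41×0.0 + 0.21×1.2 + 0.13×4.3 + 0.08×5.7 + 0.06×3.5 = 1.4770
Highest R₀: strategy B with 1.4770.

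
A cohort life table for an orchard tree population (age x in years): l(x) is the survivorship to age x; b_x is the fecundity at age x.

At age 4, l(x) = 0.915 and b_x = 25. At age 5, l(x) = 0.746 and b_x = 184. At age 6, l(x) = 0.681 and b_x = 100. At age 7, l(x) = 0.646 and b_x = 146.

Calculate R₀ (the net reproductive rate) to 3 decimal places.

322.555

R₀ = Σ l(x) b_x:
  age 4: 0.915 × 25 = 22.8750
  age 5: 0.746 × 184 = 137.2640
  age 6: 0.681 × 100 = 68.1000
  age 7: 0.646 × 146 = 94.3160
R₀ = 22.8750 + 137.2640 + 68.1000 + 94.3160 = 322.5550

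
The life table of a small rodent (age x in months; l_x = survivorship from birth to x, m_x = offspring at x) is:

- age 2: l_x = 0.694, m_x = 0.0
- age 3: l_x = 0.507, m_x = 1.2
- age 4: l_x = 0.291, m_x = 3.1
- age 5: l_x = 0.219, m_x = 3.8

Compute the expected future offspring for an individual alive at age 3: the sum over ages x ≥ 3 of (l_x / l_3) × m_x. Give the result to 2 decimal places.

4.62

l_3 = 0.507. Conditional survival from age 3 to x is l_x / l_3.
  x=3: (0.507/0.507) × 1.2 = 1.2000
  x=4: (0.291/0.507) × 3.1 = 1.7793
  x=5: (0.219/0.507) × 3.8 = 1.6414
Sum = 1.2000 + 1.7793 + 1.6414 = 4.6207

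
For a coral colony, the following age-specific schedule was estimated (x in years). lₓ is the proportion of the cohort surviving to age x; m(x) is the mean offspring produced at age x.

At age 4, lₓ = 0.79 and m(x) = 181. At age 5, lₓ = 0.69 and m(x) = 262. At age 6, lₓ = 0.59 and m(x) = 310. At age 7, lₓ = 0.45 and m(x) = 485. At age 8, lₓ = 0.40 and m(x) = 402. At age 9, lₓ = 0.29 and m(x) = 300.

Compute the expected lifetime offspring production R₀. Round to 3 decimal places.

R₀ = Σ lₓ m(x):
  age 4: 0.79 × 181 = 142.9900
  age 5: 0.69 × 262 = 180.7800
  age 6: 0.59 × 310 = 182.9000
  age 7: 0.45 × 485 = 218.2500
  age 8: 0.40 × 402 = 160.8000
  age 9: 0.29 × 300 = 87.0000
R₀ = 142.9900 + 180.7800 + 182.9000 + 218.2500 + 160.8000 + 87.0000 = 972.7200

972.720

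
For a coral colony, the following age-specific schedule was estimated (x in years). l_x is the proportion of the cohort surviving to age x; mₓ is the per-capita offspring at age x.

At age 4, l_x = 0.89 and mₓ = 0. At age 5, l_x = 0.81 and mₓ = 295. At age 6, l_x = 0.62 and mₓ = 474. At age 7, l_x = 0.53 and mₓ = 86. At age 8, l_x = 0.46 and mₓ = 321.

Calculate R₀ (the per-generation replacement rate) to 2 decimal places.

726.07

R₀ = Σ l_x mₓ:
  age 4: 0.89 × 0 = 0.0000
  age 5: 0.81 × 295 = 238.9500
  age 6: 0.62 × 474 = 293.8800
  age 7: 0.53 × 86 = 45.5800
  age 8: 0.46 × 321 = 147.6600
R₀ = 0.0000 + 238.9500 + 293.8800 + 45.5800 + 147.6600 = 726.0700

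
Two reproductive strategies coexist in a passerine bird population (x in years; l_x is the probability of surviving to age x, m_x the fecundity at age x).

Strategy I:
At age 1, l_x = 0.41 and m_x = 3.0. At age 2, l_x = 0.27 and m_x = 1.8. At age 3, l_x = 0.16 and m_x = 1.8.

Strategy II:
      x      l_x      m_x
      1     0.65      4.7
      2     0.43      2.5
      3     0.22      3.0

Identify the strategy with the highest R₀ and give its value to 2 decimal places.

Strategy I: R₀ = 0.41×3.0 + 0.27×1.8 + 0.16×1.8 = 2.0040
Strategy II: R₀ = 0.65×4.7 + 0.43×2.5 + 0.22×3.0 = 4.7900
Highest R₀: strategy II with 4.7900.

4.79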